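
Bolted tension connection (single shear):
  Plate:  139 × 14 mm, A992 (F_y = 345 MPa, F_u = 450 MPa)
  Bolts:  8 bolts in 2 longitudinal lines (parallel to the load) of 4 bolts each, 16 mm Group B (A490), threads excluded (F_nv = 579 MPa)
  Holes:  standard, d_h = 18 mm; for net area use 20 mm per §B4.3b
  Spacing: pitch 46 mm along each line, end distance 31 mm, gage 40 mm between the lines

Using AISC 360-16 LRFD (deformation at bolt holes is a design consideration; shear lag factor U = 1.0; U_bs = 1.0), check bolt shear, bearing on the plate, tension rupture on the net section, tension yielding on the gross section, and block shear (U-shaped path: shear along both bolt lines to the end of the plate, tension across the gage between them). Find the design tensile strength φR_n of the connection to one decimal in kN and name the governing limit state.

Bolt shear: A_b = π(16)²/4 = 201.06 mm². φR_n = 0.75 × 579 × 201.06 × 8 × 1 = 698.5 kN.
Bearing (14 mm plate, F_u = 450 MPa): end bolts L_c = 31 − 18/2 = 22, R_n = min(1.2×22×14×450, 2.4×16×14×450) = 166.32 kN/bolt; interior L_c = 46 − 18 = 28, R_n = 211.68 kN/bolt. φR_n = 0.75 × (2×166.32 + 6×211.68) = 1202.0 kN.
Tension rupture (net): A_n = (139 − 2×20)×14 = 1386 mm² (U = 1.0, A_e = A_n). φR_n = 0.75 × 450 × 1386 = 467.8 kN.
Tension yield (gross): A_g = 139×14 = 1946 mm². φR_n = 0.90 × 345 × 1946 = 604.2 kN.
Block shear: shear path 2×[31+3×46] = 2×169 mm, A_gv = 4732, A_nv = 2×(169 − 3.5×20)×14 = 2772 mm²; tension across gage: (40 − 1×20)×14 = 280 mm². R_n = min(0.6×450×2772, 0.6×345×4732) + 1.0×450×280 = min(748.44, 979.52) + 126 = 874.44 kN. φR_n = 0.75 × 874.44 = 655.8 kN.
Governing: min(698.5, 1202.0, 467.8, 604.2, 655.8) = 467.8 kN → net-section rupture.

467.8 kN (net-section rupture governs)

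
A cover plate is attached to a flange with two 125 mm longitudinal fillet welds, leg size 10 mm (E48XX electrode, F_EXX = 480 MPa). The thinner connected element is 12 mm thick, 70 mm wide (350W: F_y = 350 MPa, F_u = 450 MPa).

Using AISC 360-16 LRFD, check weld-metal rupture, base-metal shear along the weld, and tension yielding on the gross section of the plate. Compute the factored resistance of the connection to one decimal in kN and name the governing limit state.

Weld metal: throat = 0.707×10 = 7.07 mm, L = 2×125 = 250 mm. φR_n = 0.75 × 0.6 × 480 × 7.07 × 250 = 381.8 kN.
Base metal shear (12 mm plate): yield φR_n = 1.0×0.6×350×12×250 = 630.0 kN; rupture φR_n = 0.75×0.6×450×12×250 = 607.5 kN; take 607.5 kN (rupture).
Tension yield (gross): A_g = 70×12 = 840 mm². φR_n = 0.90 × 350 × 840 = 264.6 kN.
Governing: min(381.8, 607.5, 264.6) = 264.6 kN → gross-section yield.

264.6 kN (gross-section yield governs)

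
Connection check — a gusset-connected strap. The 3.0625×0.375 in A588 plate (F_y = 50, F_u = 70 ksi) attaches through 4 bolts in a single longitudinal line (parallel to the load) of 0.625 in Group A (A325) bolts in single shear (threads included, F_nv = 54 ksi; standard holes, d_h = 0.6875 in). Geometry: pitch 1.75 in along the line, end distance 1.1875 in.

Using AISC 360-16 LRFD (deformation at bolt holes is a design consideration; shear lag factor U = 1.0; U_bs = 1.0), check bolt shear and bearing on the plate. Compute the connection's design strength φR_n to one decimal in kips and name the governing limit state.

49.7 kips (bolt shear governs)

Bolt shear: A_b = π(0.625)²/4 = 0.3068 in². φR_n = 0.75 × 54 × 0.3068 × 4 × 1 = 49.7 kips.
Bearing (0.375 in plate, F_u = 70 ksi): end bolts L_c = 1.1875 − 0.6875/2 = 0.84375, R_n = min(1.2×0.84375×0.375×70, 2.4×0.625×0.375×70) = 26.578 kips/bolt; interior L_c = 1.75 − 0.6875 = 1.0625, R_n = 33.469 kips/bolt. φR_n = 0.75 × (1×26.578 + 3×33.469) = 95.2 kips.
Governing: min(49.7, 95.2) = 49.7 kips → bolt shear.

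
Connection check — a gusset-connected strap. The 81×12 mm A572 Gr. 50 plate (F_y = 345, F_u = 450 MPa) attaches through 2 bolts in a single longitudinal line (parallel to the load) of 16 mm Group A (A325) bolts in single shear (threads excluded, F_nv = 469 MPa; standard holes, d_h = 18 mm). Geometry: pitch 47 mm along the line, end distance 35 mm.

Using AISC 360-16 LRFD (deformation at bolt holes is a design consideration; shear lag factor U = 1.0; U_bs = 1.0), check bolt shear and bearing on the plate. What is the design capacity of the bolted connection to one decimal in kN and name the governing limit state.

141.4 kN (bolt shear governs)

Bolt shear: A_b = π(16)²/4 = 201.06 mm². φR_n = 0.75 × 469 × 201.06 × 2 × 1 = 141.4 kN.
Bearing (12 mm plate, F_u = 450 MPa): end bolts L_c = 35 − 18/2 = 26, R_n = min(1.2×26×12×450, 2.4×16×12×450) = 168.48 kN/bolt; interior L_c = 47 − 18 = 29, R_n = 187.92 kN/bolt. φR_n = 0.75 × (1×168.48 + 1×187.92) = 267.3 kN.
Governing: min(141.4, 267.3) = 141.4 kN → bolt shear.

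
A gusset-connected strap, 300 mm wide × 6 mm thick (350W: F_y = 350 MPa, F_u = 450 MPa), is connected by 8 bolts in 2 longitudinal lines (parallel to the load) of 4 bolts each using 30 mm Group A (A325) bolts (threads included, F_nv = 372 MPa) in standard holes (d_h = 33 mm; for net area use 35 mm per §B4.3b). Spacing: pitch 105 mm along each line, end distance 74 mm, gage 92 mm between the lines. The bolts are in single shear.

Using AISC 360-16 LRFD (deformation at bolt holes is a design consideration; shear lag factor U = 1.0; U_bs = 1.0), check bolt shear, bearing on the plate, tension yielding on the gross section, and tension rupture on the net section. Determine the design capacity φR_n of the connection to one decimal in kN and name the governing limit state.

Bolt shear: A_b = π(30)²/4 = 706.86 mm². φR_n = 0.75 × 372 × 706.86 × 8 × 1 = 1577.7 kN.
Bearing (6 mm plate, F_u = 450 MPa): end bolts L_c = 74 − 33/2 = 57.5, R_n = min(1.2×57.5×6×450, 2.4×30×6×450) = 186.3 kN/bolt; interior L_c = 105 − 33 = 72, R_n = 194.4 kN/bolt. φR_n = 0.75 × (2×186.3 + 6×194.4) = 1154.3 kN.
Tension yield (gross): A_g = 300×6 = 1800 mm². φR_n = 0.90 × 350 × 1800 = 567.0 kN.
Tension rupture (net): A_n = (300 − 2×35)×6 = 1380 mm² (U = 1.0, A_e = A_n). φR_n = 0.75 × 450 × 1380 = 465.8 kN.
Governing: min(1577.7, 1154.3, 567.0, 465.8) = 465.8 kN → net-section rupture.

465.8 kN (net-section rupture governs)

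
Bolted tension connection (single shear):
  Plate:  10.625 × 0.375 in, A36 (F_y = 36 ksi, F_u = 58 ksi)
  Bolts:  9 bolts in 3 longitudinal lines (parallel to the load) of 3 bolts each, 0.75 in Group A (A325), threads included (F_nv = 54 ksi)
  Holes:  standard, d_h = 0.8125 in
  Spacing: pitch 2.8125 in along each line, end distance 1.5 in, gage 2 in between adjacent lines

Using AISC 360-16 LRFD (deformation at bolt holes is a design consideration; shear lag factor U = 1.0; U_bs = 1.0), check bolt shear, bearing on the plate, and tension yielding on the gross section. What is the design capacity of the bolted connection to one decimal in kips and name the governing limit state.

129.1 kips (gross-section yield governs)

Bolt shear: A_b = π(0.75)²/4 = 0.44179 in². φR_n = 0.75 × 54 × 0.44179 × 9 × 1 = 161.0 kips.
Bearing (0.375 in plate, F_u = 58 ksi): end bolts L_c = 1.5 − 0.8125/2 = 1.09375, R_n = min(1.2×1.09375×0.375×58, 2.4×0.75×0.375×58) = 28.547 kips/bolt; interior L_c = 2.8125 − 0.8125 = 2, R_n = 39.15 kips/bolt. φR_n = 0.75 × (3×28.547 + 6×39.15) = 240.4 kips.
Tension yield (gross): A_g = 10.625×0.375 = 3.9844 in². φR_n = 0.90 × 36 × 3.9844 = 129.1 kips.
Governing: min(161.0, 240.4, 129.1) = 129.1 kips → gross-section yield.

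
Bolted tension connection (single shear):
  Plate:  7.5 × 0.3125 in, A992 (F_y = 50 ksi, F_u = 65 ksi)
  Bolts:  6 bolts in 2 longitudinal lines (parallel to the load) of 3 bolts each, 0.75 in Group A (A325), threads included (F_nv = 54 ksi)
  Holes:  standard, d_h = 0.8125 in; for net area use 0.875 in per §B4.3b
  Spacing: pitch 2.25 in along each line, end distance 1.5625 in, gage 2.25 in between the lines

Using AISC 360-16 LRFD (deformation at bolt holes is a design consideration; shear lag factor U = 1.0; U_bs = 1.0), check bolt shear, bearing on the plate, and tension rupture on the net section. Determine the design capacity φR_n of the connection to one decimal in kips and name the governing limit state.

87.6 kips (net-section rupture governs)

Bolt shear: A_b = π(0.75)²/4 = 0.44179 in². φR_n = 0.75 × 54 × 0.44179 × 6 × 1 = 107.4 kips.
Bearing (0.3125 in plate, F_u = 65 ksi): end bolts L_c = 1.5625 − 0.8125/2 = 1.15625, R_n = min(1.2×1.15625×0.3125×65, 2.4×0.75×0.3125×65) = 28.184 kips/bolt; interior L_c = 2.25 − 0.8125 = 1.4375, R_n = 35.039 kips/bolt. φR_n = 0.75 × (2×28.184 + 4×35.039) = 147.4 kips.
Tension rupture (net): A_n = (7.5 − 2×0.875)×0.3125 = 1.7969 in² (U = 1.0, A_e = A_n). φR_n = 0.75 × 65 × 1.7969 = 87.6 kips.
Governing: min(107.4, 147.4, 87.6) = 87.6 kips → net-section rupture.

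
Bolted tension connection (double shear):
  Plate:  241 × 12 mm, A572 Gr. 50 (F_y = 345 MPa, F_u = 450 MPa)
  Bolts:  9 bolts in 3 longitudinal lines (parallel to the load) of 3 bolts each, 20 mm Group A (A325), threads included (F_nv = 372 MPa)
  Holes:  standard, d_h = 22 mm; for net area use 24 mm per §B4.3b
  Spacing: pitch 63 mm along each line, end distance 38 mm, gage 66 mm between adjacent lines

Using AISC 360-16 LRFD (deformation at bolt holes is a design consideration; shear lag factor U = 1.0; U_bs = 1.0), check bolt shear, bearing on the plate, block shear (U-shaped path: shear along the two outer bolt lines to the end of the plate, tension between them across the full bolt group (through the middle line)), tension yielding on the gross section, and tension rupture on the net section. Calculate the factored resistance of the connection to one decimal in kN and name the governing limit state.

Bolt shear: A_b = π(20)²/4 = 314.16 mm². φR_n = 0.75 × 372 × 314.16 × 9 × 2 = 1577.7 kN.
Bearing (12 mm plate, F_u = 450 MPa): end bolts L_c = 38 − 22/2 = 27, R_n = min(1.2×27×12×450, 2.4×20×12×450) = 174.96 kN/bolt; interior L_c = 63 − 22 = 41, R_n = 259.2 kN/bolt. φR_n = 0.75 × (3×174.96 + 6×259.2) = 1560.1 kN.
Block shear: shear path 2×[38+2×63] = 2×164 mm, A_gv = 3936, A_nv = 2×(164 − 2.5×24)×12 = 2496 mm²; tension across gage: (132 − 2×24)×12 = 1008 mm². R_n = min(0.6×450×2496, 0.6×345×3936) + 1.0×450×1008 = min(673.92, 814.75) + 453.6 = 1127.5 kN. φR_n = 0.75 × 1127.5 = 845.6 kN.
Tension yield (gross): A_g = 241×12 = 2892 mm². φR_n = 0.90 × 345 × 2892 = 898.0 kN.
Tension rupture (net): A_n = (241 − 3×24)×12 = 2028 mm² (U = 1.0, A_e = A_n). φR_n = 0.75 × 450 × 2028 = 684.5 kN.
Governing: min(1577.7, 1560.1, 845.6, 898.0, 684.5) = 684.5 kN → net-section rupture.

684.5 kN (net-section rupture governs)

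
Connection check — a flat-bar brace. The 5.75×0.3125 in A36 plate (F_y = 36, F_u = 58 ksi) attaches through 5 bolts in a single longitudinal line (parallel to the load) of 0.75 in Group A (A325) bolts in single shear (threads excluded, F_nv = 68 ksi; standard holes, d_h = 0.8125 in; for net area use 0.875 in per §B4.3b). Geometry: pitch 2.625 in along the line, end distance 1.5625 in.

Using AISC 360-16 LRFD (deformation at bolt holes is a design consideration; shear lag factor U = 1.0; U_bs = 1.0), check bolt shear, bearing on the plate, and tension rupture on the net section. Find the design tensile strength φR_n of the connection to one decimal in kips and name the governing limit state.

66.3 kips (net-section rupture governs)

Bolt shear: A_b = π(0.75)²/4 = 0.44179 in². φR_n = 0.75 × 68 × 0.44179 × 5 × 1 = 112.7 kips.
Bearing (0.3125 in plate, F_u = 58 ksi): end bolts L_c = 1.5625 − 0.8125/2 = 1.15625, R_n = min(1.2×1.15625×0.3125×58, 2.4×0.75×0.3125×58) = 25.148 kips/bolt; interior L_c = 2.625 − 0.8125 = 1.8125, R_n = 32.625 kips/bolt. φR_n = 0.75 × (1×25.148 + 4×32.625) = 116.7 kips.
Tension rupture (net): A_n = (5.75 − 1×0.875)×0.3125 = 1.5234 in² (U = 1.0, A_e = A_n). φR_n = 0.75 × 58 × 1.5234 = 66.3 kips.
Governing: min(112.7, 116.7, 66.3) = 66.3 kips → net-section rupture.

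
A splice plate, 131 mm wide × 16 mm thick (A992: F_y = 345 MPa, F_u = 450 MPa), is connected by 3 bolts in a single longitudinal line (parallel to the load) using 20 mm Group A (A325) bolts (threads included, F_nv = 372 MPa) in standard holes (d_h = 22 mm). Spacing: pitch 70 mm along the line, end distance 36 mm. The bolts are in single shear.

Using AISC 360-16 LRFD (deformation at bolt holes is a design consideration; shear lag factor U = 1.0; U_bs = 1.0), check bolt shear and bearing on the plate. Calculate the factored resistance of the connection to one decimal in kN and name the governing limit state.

Bolt shear: A_b = π(20)²/4 = 314.16 mm². φR_n = 0.75 × 372 × 314.16 × 3 × 1 = 263.0 kN.
Bearing (16 mm plate, F_u = 450 MPa): end bolts L_c = 36 − 22/2 = 25, R_n = min(1.2×25×16×450, 2.4×20×16×450) = 216 kN/bolt; interior L_c = 70 − 22 = 48, R_n = 345.6 kN/bolt. φR_n = 0.75 × (1×216 + 2×345.6) = 680.4 kN.
Governing: min(263.0, 680.4) = 263.0 kN → bolt shear.

263.0 kN (bolt shear governs)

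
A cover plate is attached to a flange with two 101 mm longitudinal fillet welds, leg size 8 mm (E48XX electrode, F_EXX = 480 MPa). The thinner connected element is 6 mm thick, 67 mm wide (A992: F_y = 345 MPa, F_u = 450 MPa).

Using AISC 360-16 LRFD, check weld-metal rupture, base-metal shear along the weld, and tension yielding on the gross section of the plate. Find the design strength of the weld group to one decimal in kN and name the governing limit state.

Weld metal: throat = 0.707×8 = 5.656 mm, L = 2×101 = 202 mm. φR_n = 0.75 × 0.6 × 480 × 5.656 × 202 = 246.8 kN.
Base metal shear (6 mm plate): yield φR_n = 1.0×0.6×345×6×202 = 250.9 kN; rupture φR_n = 0.75×0.6×450×6×202 = 245.4 kN; take 245.4 kN (rupture).
Tension yield (gross): A_g = 67×6 = 402 mm². φR_n = 0.90 × 345 × 402 = 124.8 kN.
Governing: min(246.8, 245.4, 124.8) = 124.8 kN → gross-section yield.

124.8 kN (gross-section yield governs)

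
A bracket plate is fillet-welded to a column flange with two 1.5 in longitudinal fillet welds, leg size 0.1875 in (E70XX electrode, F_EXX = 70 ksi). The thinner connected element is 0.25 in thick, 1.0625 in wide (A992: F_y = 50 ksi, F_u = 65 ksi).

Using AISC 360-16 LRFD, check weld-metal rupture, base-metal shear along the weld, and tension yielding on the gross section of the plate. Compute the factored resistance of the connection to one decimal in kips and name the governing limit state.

12.0 kips (gross-section yield governs)

Weld metal: throat = 0.707×0.1875 = 0.13256 in, L = 2×1.5 = 3 in. φR_n = 0.75 × 0.6 × 70 × 0.13256 × 3 = 12.5 kips.
Base metal shear (0.25 in plate): yield φR_n = 1.0×0.6×50×0.25×3 = 22.5 kips; rupture φR_n = 0.75×0.6×65×0.25×3 = 21.9 kips; take 21.9 kips (rupture).
Tension yield (gross): A_g = 1.0625×0.25 = 0.26563 in². φR_n = 0.90 × 50 × 0.26563 = 12.0 kips.
Governing: min(12.5, 21.9, 12.0) = 12.0 kips → gross-section yield.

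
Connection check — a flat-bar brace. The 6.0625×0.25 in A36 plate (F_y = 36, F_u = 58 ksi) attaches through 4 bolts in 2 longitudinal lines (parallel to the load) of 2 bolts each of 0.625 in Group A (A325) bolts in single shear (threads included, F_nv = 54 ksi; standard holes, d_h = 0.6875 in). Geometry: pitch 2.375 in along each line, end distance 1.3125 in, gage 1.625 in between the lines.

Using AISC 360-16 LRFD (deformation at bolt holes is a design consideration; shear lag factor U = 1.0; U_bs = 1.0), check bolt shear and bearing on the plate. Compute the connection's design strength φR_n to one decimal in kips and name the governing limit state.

49.7 kips (bolt shear governs)

Bolt shear: A_b = π(0.625)²/4 = 0.3068 in². φR_n = 0.75 × 54 × 0.3068 × 4 × 1 = 49.7 kips.
Bearing (0.25 in plate, F_u = 58 ksi): end bolts L_c = 1.3125 − 0.6875/2 = 0.96875, R_n = min(1.2×0.96875×0.25×58, 2.4×0.625×0.25×58) = 16.856 kips/bolt; interior L_c = 2.375 − 0.6875 = 1.6875, R_n = 21.75 kips/bolt. φR_n = 0.75 × (2×16.856 + 2×21.75) = 57.9 kips.
Governing: min(49.7, 57.9) = 49.7 kips → bolt shear.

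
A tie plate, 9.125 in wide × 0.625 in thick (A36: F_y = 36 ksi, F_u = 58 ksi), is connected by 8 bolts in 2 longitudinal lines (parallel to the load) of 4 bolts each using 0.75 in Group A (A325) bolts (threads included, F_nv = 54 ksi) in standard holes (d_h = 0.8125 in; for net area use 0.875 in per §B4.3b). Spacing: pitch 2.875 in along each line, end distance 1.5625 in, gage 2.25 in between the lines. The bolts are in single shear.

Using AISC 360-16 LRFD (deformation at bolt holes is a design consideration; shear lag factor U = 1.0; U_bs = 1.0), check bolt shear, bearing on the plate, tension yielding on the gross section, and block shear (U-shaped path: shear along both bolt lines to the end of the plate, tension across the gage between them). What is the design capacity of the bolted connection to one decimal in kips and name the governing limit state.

143.1 kips (bolt shear governs)

Bolt shear: A_b = π(0.75)²/4 = 0.44179 in². φR_n = 0.75 × 54 × 0.44179 × 8 × 1 = 143.1 kips.
Bearing (0.625 in plate, F_u = 58 ksi): end bolts L_c = 1.5625 − 0.8125/2 = 1.15625, R_n = min(1.2×1.15625×0.625×58, 2.4×0.75×0.625×58) = 50.297 kips/bolt; interior L_c = 2.875 − 0.8125 = 2.0625, R_n = 65.25 kips/bolt. φR_n = 0.75 × (2×50.297 + 6×65.25) = 369.1 kips.
Tension yield (gross): A_g = 9.125×0.625 = 5.7031 in². φR_n = 0.90 × 36 × 5.7031 = 184.8 kips.
Block shear: shear path 2×[1.5625+3×2.875] = 2×10.1875 in, A_gv = 12.734, A_nv = 2×(10.1875 − 3.5×0.875)×0.625 = 8.9063 in²; tension across gage: (2.25 − 1×0.875)×0.625 = 0.85938 in². R_n = min(0.6×58×8.9063, 0.6×36×12.734) + 1.0×58×0.85938 = min(309.94, 275.05) + 49.844 = 324.89 kips. φR_n = 0.75 × 324.89 = 243.7 kips.
Governing: min(143.1, 369.1, 184.8, 243.7) = 143.1 kips → bolt shear.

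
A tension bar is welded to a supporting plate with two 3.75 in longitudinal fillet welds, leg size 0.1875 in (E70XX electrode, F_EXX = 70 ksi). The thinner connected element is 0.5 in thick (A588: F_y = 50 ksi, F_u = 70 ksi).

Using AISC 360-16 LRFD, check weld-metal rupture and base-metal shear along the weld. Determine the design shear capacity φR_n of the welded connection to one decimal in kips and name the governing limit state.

Weld metal: throat = 0.707×0.1875 = 0.13256 in, L = 2×3.75 = 7.5 in. φR_n = 0.75 × 0.6 × 70 × 0.13256 × 7.5 = 31.3 kips.
Base metal shear (0.5 in plate): yield φR_n = 1.0×0.6×50×0.5×7.5 = 112.5 kips; rupture φR_n = 0.75×0.6×70×0.5×7.5 = 118.1 kips; take 112.5 kips (yield).
Governing: min(31.3, 112.5) = 31.3 kips → weld metal.

31.3 kips (weld metal governs)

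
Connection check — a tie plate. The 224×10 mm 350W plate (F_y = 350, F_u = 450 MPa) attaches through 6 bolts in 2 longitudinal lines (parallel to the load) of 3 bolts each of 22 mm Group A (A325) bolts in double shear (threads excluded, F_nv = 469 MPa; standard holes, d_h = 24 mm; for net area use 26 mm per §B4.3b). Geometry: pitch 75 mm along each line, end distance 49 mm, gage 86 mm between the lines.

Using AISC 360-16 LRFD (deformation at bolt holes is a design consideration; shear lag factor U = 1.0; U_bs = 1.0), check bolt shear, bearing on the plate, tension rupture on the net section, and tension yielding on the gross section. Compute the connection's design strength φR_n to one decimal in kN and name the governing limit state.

580.5 kN (net-section rupture governs)

Bolt shear: A_b = π(22)²/4 = 380.13 mm². φR_n = 0.75 × 469 × 380.13 × 6 × 2 = 1604.5 kN.
Bearing (10 mm plate, F_u = 450 MPa): end bolts L_c = 49 − 24/2 = 37, R_n = min(1.2×37×10×450, 2.4×22×10×450) = 199.8 kN/bolt; interior L_c = 75 − 24 = 51, R_n = 237.6 kN/bolt. φR_n = 0.75 × (2×199.8 + 4×237.6) = 1012.5 kN.
Tension rupture (net): A_n = (224 − 2×26)×10 = 1720 mm² (U = 1.0, A_e = A_n). φR_n = 0.75 × 450 × 1720 = 580.5 kN.
Tension yield (gross): A_g = 224×10 = 2240 mm². φR_n = 0.90 × 350 × 2240 = 705.6 kN.
Governing: min(1604.5, 1012.5, 580.5, 705.6) = 580.5 kN → net-section rupture.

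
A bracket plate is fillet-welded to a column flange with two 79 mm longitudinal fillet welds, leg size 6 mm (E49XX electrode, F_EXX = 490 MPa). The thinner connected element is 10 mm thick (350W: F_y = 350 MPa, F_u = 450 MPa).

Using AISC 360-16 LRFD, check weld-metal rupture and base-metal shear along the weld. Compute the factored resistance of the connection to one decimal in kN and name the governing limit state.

147.8 kN (weld metal governs)

Weld metal: throat = 0.707×6 = 4.242 mm, L = 2×79 = 158 mm. φR_n = 0.75 × 0.6 × 490 × 4.242 × 158 = 147.8 kN.
Base metal shear (10 mm plate): yield φR_n = 1.0×0.6×350×10×158 = 331.8 kN; rupture φR_n = 0.75×0.6×450×10×158 = 320.0 kN; take 320.0 kN (rupture).
Governing: min(147.8, 320.0) = 147.8 kN → weld metal.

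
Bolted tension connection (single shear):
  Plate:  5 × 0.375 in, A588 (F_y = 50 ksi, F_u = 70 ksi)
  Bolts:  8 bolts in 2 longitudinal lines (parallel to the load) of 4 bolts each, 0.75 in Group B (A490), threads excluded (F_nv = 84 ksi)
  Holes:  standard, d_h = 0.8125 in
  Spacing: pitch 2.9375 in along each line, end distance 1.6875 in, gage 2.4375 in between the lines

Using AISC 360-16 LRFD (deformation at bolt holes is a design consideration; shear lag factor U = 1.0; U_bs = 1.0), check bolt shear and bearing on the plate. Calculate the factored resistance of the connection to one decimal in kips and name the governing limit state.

Bolt shear: A_b = π(0.75)²/4 = 0.44179 in². φR_n = 0.75 × 84 × 0.44179 × 8 × 1 = 222.7 kips.
Bearing (0.375 in plate, F_u = 70 ksi): end bolts L_c = 1.6875 − 0.8125/2 = 1.28125, R_n = min(1.2×1.28125×0.375×70, 2.4×0.75×0.375×70) = 40.359 kips/bolt; interior L_c = 2.9375 − 0.8125 = 2.125, R_n = 47.25 kips/bolt. φR_n = 0.75 × (2×40.359 + 6×47.25) = 273.2 kips.
Governing: min(222.7, 273.2) = 222.7 kips → bolt shear.

222.7 kips (bolt shear governs)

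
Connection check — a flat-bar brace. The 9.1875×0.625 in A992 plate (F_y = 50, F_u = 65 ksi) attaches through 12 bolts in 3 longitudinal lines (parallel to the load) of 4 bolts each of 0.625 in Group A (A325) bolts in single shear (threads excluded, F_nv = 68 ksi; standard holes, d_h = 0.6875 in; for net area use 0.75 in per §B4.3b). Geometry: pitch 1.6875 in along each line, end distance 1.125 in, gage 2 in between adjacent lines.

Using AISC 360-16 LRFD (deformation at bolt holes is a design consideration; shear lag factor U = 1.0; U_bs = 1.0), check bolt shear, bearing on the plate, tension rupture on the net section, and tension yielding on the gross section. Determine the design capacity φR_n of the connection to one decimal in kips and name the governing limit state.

Bolt shear: A_b = π(0.625)²/4 = 0.3068 in². φR_n = 0.75 × 68 × 0.3068 × 12 × 1 = 187.8 kips.
Bearing (0.625 in plate, F_u = 65 ksi): end bolts L_c = 1.125 − 0.6875/2 = 0.78125, R_n = min(1.2×0.78125×0.625×65, 2.4×0.625×0.625×65) = 38.086 kips/bolt; interior L_c = 1.6875 − 0.6875 = 1, R_n = 48.75 kips/bolt. φR_n = 0.75 × (3×38.086 + 9×48.75) = 414.8 kips.
Tension rupture (net): A_n = (9.1875 − 3×0.75)×0.625 = 4.3359 in² (U = 1.0, A_e = A_n). φR_n = 0.75 × 65 × 4.3359 = 211.4 kips.
Tension yield (gross): A_g = 9.1875×0.625 = 5.7422 in². φR_n = 0.90 × 50 × 5.7422 = 258.4 kips.
Governing: min(187.8, 414.8, 211.4, 258.4) = 187.8 kips → bolt shear.

187.8 kips (bolt shear governs)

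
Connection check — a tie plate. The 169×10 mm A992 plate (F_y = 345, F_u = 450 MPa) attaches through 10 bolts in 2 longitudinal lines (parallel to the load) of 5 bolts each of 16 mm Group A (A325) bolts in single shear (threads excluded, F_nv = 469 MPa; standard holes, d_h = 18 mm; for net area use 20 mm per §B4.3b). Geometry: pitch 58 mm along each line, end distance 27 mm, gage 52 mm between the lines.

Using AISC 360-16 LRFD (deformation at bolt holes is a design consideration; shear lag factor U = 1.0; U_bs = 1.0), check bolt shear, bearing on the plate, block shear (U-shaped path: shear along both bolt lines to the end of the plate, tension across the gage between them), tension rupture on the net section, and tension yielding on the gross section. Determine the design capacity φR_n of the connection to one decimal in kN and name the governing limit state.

Bolt shear: A_b = π(16)²/4 = 201.06 mm². φR_n = 0.75 × 469 × 201.06 × 10 × 1 = 707.2 kN.
Bearing (10 mm plate, F_u = 450 MPa): end bolts L_c = 27 − 18/2 = 18, R_n = min(1.2×18×10×450, 2.4×16×10×450) = 97.2 kN/bolt; interior L_c = 58 − 18 = 40, R_n = 172.8 kN/bolt. φR_n = 0.75 × (2×97.2 + 8×172.8) = 1182.6 kN.
Block shear: shear path 2×[27+4×58] = 2×259 mm, A_gv = 5180, A_nv = 2×(259 − 4.5×20)×10 = 3380 mm²; tension across gage: (52 − 1×20)×10 = 320 mm². R_n = min(0.6×450×3380, 0.6×345×5180) + 1.0×450×320 = min(912.6, 1072.3) + 144 = 1056.6 kN. φR_n = 0.75 × 1056.6 = 792.5 kN.
Tension rupture (net): A_n = (169 − 2×20)×10 = 1290 mm² (U = 1.0, A_e = A_n). φR_n = 0.75 × 450 × 1290 = 435.4 kN.
Tension yield (gross): A_g = 169×10 = 1690 mm². φR_n = 0.90 × 345 × 1690 = 524.7 kN.
Governing: min(707.2, 1182.6, 792.5, 435.4, 524.7) = 435.4 kN → net-section rupture.

435.4 kN (net-section rupture governs)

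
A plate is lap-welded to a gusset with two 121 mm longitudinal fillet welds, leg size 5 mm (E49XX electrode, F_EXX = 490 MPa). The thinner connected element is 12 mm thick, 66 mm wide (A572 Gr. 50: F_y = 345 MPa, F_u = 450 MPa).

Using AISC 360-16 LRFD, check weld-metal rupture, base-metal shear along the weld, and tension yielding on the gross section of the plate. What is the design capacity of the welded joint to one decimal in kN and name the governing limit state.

Weld metal: throat = 0.707×5 = 3.535 mm, L = 2×121 = 242 mm. φR_n = 0.75 × 0.6 × 490 × 3.535 × 242 = 188.6 kN.
Base metal shear (12 mm plate): yield φR_n = 1.0×0.6×345×12×242 = 601.1 kN; rupture φR_n = 0.75×0.6×450×12×242 = 588.1 kN; take 588.1 kN (rupture).
Tension yield (gross): A_g = 66×12 = 792 mm². φR_n = 0.90 × 345 × 792 = 245.9 kN.
Governing: min(188.6, 588.1, 245.9) = 188.6 kN → weld metal.

188.6 kN (weld metal governs)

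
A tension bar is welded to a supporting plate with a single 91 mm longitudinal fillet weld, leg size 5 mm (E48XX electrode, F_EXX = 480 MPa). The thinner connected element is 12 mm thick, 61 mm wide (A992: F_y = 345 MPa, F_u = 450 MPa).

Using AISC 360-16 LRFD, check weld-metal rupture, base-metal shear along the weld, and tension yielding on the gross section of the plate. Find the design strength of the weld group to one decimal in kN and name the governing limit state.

Weld metal: throat = 0.707×5 = 3.535 mm, L = 91 mm. φR_n = 0.75 × 0.6 × 480 × 3.535 × 91 = 69.5 kN.
Base metal shear (12 mm plate): yield φR_n = 1.0×0.6×345×12×91 = 226.0 kN; rupture φR_n = 0.75×0.6×450×12×91 = 221.1 kN; take 221.1 kN (rupture).
Tension yield (gross): A_g = 61×12 = 732 mm². φR_n = 0.90 × 345 × 732 = 227.3 kN.
Governing: min(69.5, 221.1, 227.3) = 69.5 kN → weld metal.

69.5 kN (weld metal governs)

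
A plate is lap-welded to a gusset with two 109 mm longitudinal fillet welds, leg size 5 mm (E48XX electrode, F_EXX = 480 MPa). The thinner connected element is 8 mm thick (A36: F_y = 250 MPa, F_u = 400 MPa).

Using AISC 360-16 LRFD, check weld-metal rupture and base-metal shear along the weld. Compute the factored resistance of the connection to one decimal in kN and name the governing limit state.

166.5 kN (weld metal governs)

Weld metal: throat = 0.707×5 = 3.535 mm, L = 2×109 = 218 mm. φR_n = 0.75 × 0.6 × 480 × 3.535 × 218 = 166.5 kN.
Base metal shear (8 mm plate): yield φR_n = 1.0×0.6×250×8×218 = 261.6 kN; rupture φR_n = 0.75×0.6×400×8×218 = 313.9 kN; take 261.6 kN (yield).
Governing: min(166.5, 261.6) = 166.5 kN → weld metal.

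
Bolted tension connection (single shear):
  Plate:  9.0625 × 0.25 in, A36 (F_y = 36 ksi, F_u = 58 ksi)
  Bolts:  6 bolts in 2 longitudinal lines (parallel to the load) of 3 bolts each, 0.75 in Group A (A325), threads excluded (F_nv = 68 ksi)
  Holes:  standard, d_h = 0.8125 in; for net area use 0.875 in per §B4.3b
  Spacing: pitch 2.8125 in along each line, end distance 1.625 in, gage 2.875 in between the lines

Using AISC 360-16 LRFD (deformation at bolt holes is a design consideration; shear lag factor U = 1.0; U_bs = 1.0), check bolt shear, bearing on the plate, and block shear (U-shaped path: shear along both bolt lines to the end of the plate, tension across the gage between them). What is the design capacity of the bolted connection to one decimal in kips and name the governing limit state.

Bolt shear: A_b = π(0.75)²/4 = 0.44179 in². φR_n = 0.75 × 68 × 0.44179 × 6 × 1 = 135.2 kips.
Bearing (0.25 in plate, F_u = 58 ksi): end bolts L_c = 1.625 − 0.8125/2 = 1.21875, R_n = min(1.2×1.21875×0.25×58, 2.4×0.75×0.25×58) = 21.206 kips/bolt; interior L_c = 2.8125 − 0.8125 = 2, R_n = 26.1 kips/bolt. φR_n = 0.75 × (2×21.206 + 4×26.1) = 110.1 kips.
Block shear: shear path 2×[1.625+2×2.8125] = 2×7.25 in, A_gv = 3.625, A_nv = 2×(7.25 − 2.5×0.875)×0.25 = 2.5313 in²; tension across gage: (2.875 − 1×0.875)×0.25 = 0.5 in². R_n = min(0.6×58×2.5313, 0.6×36×3.625) + 1.0×58×0.5 = min(88.089, 78.3) + 29 = 107.3 kips. φR_n = 0.75 × 107.3 = 80.5 kips.
Governing: min(135.2, 110.1, 80.5) = 80.5 kips → block shear.

80.5 kips (block shear governs)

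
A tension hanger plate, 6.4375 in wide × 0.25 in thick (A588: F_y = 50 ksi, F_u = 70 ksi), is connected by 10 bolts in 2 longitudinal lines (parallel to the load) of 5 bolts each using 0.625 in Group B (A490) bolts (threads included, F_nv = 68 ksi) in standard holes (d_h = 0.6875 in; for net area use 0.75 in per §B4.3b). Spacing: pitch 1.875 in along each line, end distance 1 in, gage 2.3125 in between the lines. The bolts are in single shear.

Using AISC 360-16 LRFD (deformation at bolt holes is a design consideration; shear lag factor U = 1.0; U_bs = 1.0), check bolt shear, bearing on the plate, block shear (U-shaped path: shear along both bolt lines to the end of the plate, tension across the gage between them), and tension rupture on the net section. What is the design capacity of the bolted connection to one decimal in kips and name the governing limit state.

64.8 kips (net-section rupture governs)

Bolt shear: A_b = π(0.625)²/4 = 0.3068 in². φR_n = 0.75 × 68 × 0.3068 × 10 × 1 = 156.5 kips.
Bearing (0.25 in plate, F_u = 70 ksi): end bolts L_c = 1 − 0.6875/2 = 0.65625, R_n = min(1.2×0.65625×0.25×70, 2.4×0.625×0.25×70) = 13.781 kips/bolt; interior L_c = 1.875 − 0.6875 = 1.1875, R_n = 24.938 kips/bolt. φR_n = 0.75 × (2×13.781 + 8×24.938) = 170.3 kips.
Block shear: shear path 2×[1+4×1.875] = 2×8.5 in, A_gv = 4.25, A_nv = 2×(8.5 − 4.5×0.75)×0.25 = 2.5625 in²; tension across gage: (2.3125 − 1×0.75)×0.25 = 0.39063 in². R_n = min(0.6×70×2.5625, 0.6×50×4.25) + 1.0×70×0.39063 = min(107.63, 127.5) + 27.344 = 134.97 kips. φR_n = 0.75 × 134.97 = 101.2 kips.
Tension rupture (net): A_n = (6.4375 − 2×0.75)×0.25 = 1.2344 in² (U = 1.0, A_e = A_n). φR_n = 0.75 × 70 × 1.2344 = 64.8 kips.
Governing: min(156.5, 170.3, 101.2, 64.8) = 64.8 kips → net-section rupture.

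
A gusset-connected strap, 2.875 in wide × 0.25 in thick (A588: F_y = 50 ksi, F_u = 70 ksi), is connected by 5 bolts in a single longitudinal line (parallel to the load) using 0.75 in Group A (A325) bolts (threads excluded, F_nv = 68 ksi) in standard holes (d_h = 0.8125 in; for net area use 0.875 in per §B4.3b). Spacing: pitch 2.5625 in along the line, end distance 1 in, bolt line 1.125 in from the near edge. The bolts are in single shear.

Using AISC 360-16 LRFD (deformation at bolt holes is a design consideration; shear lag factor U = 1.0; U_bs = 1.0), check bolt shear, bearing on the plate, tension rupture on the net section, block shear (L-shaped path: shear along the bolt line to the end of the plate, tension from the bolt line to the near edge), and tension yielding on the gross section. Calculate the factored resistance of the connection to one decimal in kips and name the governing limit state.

26.3 kips (net-section rupture governs)

Bolt shear: A_b = π(0.75)²/4 = 0.44179 in². φR_n = 0.75 × 68 × 0.44179 × 5 × 1 = 112.7 kips.
Bearing (0.25 in plate, F_u = 70 ksi): end bolts L_c = 1 − 0.8125/2 = 0.59375, R_n = min(1.2×0.59375×0.25×70, 2.4×0.75×0.25×70) = 12.469 kips/bolt; interior L_c = 2.5625 − 0.8125 = 1.75, R_n = 31.5 kips/bolt. φR_n = 0.75 × (1×12.469 + 4×31.5) = 103.9 kips.
Tension rupture (net): A_n = (2.875 − 1×0.875)×0.25 = 0.5 in² (U = 1.0, A_e = A_n). φR_n = 0.75 × 70 × 0.5 = 26.3 kips.
Block shear: shear path 1×[1+4×2.5625] = 1×11.25 in, A_gv = 2.8125, A_nv = 1×(11.25 − 4.5×0.875)×0.25 = 1.8281 in²; tension to near edge: (1.125 − 0.5×0.875)×0.25 = 0.17188 in². R_n = min(0.6×70×1.8281, 0.6×50×2.8125) + 1.0×70×0.17188 = min(76.78, 84.375) + 12.032 = 88.812 kips. φR_n = 0.75 × 88.812 = 66.6 kips.
Tension yield (gross): A_g = 2.875×0.25 = 0.71875 in². φR_n = 0.90 × 50 × 0.71875 = 32.3 kips.
Governing: min(112.7, 103.9, 26.3, 66.6, 32.3) = 26.3 kips → net-section rupture.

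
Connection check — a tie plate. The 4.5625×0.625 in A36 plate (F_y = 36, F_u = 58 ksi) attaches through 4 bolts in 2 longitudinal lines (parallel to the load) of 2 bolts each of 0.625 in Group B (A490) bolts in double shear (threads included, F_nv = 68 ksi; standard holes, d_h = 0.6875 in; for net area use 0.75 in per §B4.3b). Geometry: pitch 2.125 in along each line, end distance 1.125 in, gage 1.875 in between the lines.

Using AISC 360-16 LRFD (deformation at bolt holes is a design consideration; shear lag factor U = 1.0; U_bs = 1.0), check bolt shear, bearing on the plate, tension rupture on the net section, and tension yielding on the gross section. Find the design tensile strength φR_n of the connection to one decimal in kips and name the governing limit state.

Bolt shear: A_b = π(0.625)²/4 = 0.3068 in². φR_n = 0.75 × 68 × 0.3068 × 4 × 2 = 125.2 kips.
Bearing (0.625 in plate, F_u = 58 ksi): end bolts L_c = 1.125 − 0.6875/2 = 0.78125, R_n = min(1.2×0.78125×0.625×58, 2.4×0.625×0.625×58) = 33.984 kips/bolt; interior L_c = 2.125 − 0.6875 = 1.4375, R_n = 54.375 kips/bolt. φR_n = 0.75 × (2×33.984 + 2×54.375) = 132.5 kips.
Tension rupture (net): A_n = (4.5625 − 2×0.75)×0.625 = 1.9141 in² (U = 1.0, A_e = A_n). φR_n = 0.75 × 58 × 1.9141 = 83.3 kips.
Tension yield (gross): A_g = 4.5625×0.625 = 2.8516 in². φR_n = 0.90 × 36 × 2.8516 = 92.4 kips.
Governing: min(125.2, 132.5, 83.3, 92.4) = 83.3 kips → net-section rupture.

83.3 kips (net-section rupture governs)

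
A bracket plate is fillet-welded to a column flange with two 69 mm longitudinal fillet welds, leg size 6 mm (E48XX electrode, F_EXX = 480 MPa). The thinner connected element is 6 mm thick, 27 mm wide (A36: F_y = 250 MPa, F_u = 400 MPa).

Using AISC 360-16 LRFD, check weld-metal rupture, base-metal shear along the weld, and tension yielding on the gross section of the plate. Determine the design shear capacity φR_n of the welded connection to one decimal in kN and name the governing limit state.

36.5 kN (gross-section yield governs)

Weld metal: throat = 0.707×6 = 4.242 mm, L = 2×69 = 138 mm. φR_n = 0.75 × 0.6 × 480 × 4.242 × 138 = 126.4 kN.
Base metal shear (6 mm plate): yield φR_n = 1.0×0.6×250×6×138 = 124.2 kN; rupture φR_n = 0.75×0.6×400×6×138 = 149.0 kN; take 124.2 kN (yield).
Tension yield (gross): A_g = 27×6 = 162 mm². φR_n = 0.90 × 250 × 162 = 36.5 kN.
Governing: min(126.4, 124.2, 36.5) = 36.5 kN → gross-section yield.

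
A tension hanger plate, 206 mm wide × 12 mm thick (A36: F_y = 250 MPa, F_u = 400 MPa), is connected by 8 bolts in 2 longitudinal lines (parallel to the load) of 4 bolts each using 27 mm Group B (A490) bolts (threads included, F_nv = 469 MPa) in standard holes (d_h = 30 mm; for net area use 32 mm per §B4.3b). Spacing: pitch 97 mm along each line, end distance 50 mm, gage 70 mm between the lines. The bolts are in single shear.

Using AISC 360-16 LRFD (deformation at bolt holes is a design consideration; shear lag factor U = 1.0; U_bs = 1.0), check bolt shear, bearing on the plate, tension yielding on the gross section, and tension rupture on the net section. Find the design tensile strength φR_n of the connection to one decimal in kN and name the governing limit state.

511.2 kN (net-section rupture governs)

Bolt shear: A_b = π(27)²/4 = 572.56 mm². φR_n = 0.75 × 469 × 572.56 × 8 × 1 = 1611.2 kN.
Bearing (12 mm plate, F_u = 400 MPa): end bolts L_c = 50 − 30/2 = 35, R_n = min(1.2×35×12×400, 2.4×27×12×400) = 201.6 kN/bolt; interior L_c = 97 − 30 = 67, R_n = 311.04 kN/bolt. φR_n = 0.75 × (2×201.6 + 6×311.04) = 1702.1 kN.
Tension yield (gross): A_g = 206×12 = 2472 mm². φR_n = 0.90 × 250 × 2472 = 556.2 kN.
Tension rupture (net): A_n = (206 − 2×32)×12 = 1704 mm² (U = 1.0, A_e = A_n). φR_n = 0.75 × 400 × 1704 = 511.2 kN.
Governing: min(1611.2, 1702.1, 556.2, 511.2) = 511.2 kN → net-section rupture.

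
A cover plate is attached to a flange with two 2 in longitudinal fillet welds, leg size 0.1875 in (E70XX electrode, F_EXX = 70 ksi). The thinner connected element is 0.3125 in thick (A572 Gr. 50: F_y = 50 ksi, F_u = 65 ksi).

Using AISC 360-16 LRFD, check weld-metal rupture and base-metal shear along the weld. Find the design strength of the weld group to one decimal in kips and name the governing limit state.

Weld metal: throat = 0.707×0.1875 = 0.13256 in, L = 2×2 = 4 in. φR_n = 0.75 × 0.6 × 70 × 0.13256 × 4 = 16.7 kips.
Base metal shear (0.3125 in plate): yield φR_n = 1.0×0.6×50×0.3125×4 = 37.5 kips; rupture φR_n = 0.75×0.6×65×0.3125×4 = 36.6 kips; take 36.6 kips (rupture).
Governing: min(16.7, 36.6) = 16.7 kips → weld metal.

16.7 kips (weld metal governs)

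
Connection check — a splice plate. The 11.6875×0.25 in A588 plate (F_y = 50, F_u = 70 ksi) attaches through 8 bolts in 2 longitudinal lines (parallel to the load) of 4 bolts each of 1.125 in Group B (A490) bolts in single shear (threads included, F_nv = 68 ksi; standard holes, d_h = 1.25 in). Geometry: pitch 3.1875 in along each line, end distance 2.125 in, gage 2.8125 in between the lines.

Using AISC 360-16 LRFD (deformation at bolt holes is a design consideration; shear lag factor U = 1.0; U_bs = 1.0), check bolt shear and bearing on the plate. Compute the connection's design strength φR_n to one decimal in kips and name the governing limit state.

230.3 kips (bearing governs)

Bolt shear: A_b = π(1.125)²/4 = 0.99402 in². φR_n = 0.75 × 68 × 0.99402 × 8 × 1 = 405.6 kips.
Bearing (0.25 in plate, F_u = 70 ksi): end bolts L_c = 2.125 − 1.25/2 = 1.5, R_n = min(1.2×1.5×0.25×70, 2.4×1.125×0.25×70) = 31.5 kips/bolt; interior L_c = 3.1875 − 1.25 = 1.9375, R_n = 40.688 kips/bolt. φR_n = 0.75 × (2×31.5 + 6×40.688) = 230.3 kips.
Governing: min(405.6, 230.3) = 230.3 kips → bearing.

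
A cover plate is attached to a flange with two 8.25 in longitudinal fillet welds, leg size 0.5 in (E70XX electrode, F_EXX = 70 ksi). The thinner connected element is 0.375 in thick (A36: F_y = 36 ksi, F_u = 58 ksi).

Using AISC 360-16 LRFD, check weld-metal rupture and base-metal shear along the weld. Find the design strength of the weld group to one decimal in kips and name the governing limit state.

133.7 kips (base-metal shear governs)

Weld metal: throat = 0.707×0.5 = 0.3535 in, L = 2×8.25 = 16.5 in. φR_n = 0.75 × 0.6 × 70 × 0.3535 × 16.5 = 183.7 kips.
Base metal shear (0.375 in plate): yield φR_n = 1.0×0.6×36×0.375×16.5 = 133.7 kips; rupture φR_n = 0.75×0.6×58×0.375×16.5 = 161.5 kips; take 133.7 kips (yield).
Governing: min(183.7, 133.7) = 133.7 kips → base-metal shear.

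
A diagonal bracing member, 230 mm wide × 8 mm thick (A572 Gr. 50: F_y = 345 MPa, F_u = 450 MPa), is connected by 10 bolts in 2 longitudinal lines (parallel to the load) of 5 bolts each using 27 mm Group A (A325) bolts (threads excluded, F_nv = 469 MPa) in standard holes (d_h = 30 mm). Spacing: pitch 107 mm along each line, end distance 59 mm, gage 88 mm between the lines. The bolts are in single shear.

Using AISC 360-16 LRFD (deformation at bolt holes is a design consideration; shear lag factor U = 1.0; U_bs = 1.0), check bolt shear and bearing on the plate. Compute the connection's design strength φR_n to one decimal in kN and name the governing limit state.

Bolt shear: A_b = π(27)²/4 = 572.56 mm². φR_n = 0.75 × 469 × 572.56 × 10 × 1 = 2014.0 kN.
Bearing (8 mm plate, F_u = 450 MPa): end bolts L_c = 59 − 30/2 = 44, R_n = min(1.2×44×8×450, 2.4×27×8×450) = 190.08 kN/bolt; interior L_c = 107 − 30 = 77, R_n = 233.28 kN/bolt. φR_n = 0.75 × (2×190.08 + 8×233.28) = 1684.8 kN.
Governing: min(2014.0, 1684.8) = 1684.8 kN → bearing.

1684.8 kN (bearing governs)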